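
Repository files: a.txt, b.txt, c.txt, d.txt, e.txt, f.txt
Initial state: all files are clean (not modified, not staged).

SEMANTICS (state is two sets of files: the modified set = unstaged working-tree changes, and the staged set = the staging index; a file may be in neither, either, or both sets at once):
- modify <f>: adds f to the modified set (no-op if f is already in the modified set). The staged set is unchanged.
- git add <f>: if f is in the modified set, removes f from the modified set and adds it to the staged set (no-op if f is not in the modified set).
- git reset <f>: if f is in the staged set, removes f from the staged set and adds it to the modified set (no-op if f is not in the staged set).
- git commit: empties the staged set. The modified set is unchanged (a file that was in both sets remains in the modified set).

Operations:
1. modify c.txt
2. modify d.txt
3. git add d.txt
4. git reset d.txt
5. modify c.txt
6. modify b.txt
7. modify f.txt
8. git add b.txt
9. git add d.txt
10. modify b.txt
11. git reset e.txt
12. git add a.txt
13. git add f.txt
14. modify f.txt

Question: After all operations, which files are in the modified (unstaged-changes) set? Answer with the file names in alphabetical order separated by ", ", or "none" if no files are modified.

After op 1 (modify c.txt): modified={c.txt} staged={none}
After op 2 (modify d.txt): modified={c.txt, d.txt} staged={none}
After op 3 (git add d.txt): modified={c.txt} staged={d.txt}
After op 4 (git reset d.txt): modified={c.txt, d.txt} staged={none}
After op 5 (modify c.txt): modified={c.txt, d.txt} staged={none}
After op 6 (modify b.txt): modified={b.txt, c.txt, d.txt} staged={none}
After op 7 (modify f.txt): modified={b.txt, c.txt, d.txt, f.txt} staged={none}
After op 8 (git add b.txt): modified={c.txt, d.txt, f.txt} staged={b.txt}
After op 9 (git add d.txt): modified={c.txt, f.txt} staged={b.txt, d.txt}
After op 10 (modify b.txt): modified={b.txt, c.txt, f.txt} staged={b.txt, d.txt}
After op 11 (git reset e.txt): modified={b.txt, c.txt, f.txt} staged={b.txt, d.txt}
After op 12 (git add a.txt): modified={b.txt, c.txt, f.txt} staged={b.txt, d.txt}
After op 13 (git add f.txt): modified={b.txt, c.txt} staged={b.txt, d.txt, f.txt}
After op 14 (modify f.txt): modified={b.txt, c.txt, f.txt} staged={b.txt, d.txt, f.txt}

Answer: b.txt, c.txt, f.txt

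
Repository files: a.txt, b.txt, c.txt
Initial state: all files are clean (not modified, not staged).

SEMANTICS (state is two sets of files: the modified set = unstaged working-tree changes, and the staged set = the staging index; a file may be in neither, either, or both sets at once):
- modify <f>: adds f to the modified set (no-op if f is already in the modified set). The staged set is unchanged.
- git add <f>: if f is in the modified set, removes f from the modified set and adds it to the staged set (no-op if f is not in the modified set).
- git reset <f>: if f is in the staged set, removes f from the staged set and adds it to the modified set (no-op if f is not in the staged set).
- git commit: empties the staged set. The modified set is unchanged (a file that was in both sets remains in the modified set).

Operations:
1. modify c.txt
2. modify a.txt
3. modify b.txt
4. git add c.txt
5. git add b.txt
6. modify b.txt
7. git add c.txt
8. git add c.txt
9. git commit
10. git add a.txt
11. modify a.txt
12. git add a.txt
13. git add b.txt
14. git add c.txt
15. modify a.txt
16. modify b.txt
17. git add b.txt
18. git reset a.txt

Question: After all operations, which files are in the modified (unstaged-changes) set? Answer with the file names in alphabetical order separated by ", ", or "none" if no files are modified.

After op 1 (modify c.txt): modified={c.txt} staged={none}
After op 2 (modify a.txt): modified={a.txt, c.txt} staged={none}
After op 3 (modify b.txt): modified={a.txt, b.txt, c.txt} staged={none}
After op 4 (git add c.txt): modified={a.txt, b.txt} staged={c.txt}
After op 5 (git add b.txt): modified={a.txt} staged={b.txt, c.txt}
After op 6 (modify b.txt): modified={a.txt, b.txt} staged={b.txt, c.txt}
After op 7 (git add c.txt): modified={a.txt, b.txt} staged={b.txt, c.txt}
After op 8 (git add c.txt): modified={a.txt, b.txt} staged={b.txt, c.txt}
After op 9 (git commit): modified={a.txt, b.txt} staged={none}
After op 10 (git add a.txt): modified={b.txt} staged={a.txt}
After op 11 (modify a.txt): modified={a.txt, b.txt} staged={a.txt}
After op 12 (git add a.txt): modified={b.txt} staged={a.txt}
After op 13 (git add b.txt): modified={none} staged={a.txt, b.txt}
After op 14 (git add c.txt): modified={none} staged={a.txt, b.txt}
After op 15 (modify a.txt): modified={a.txt} staged={a.txt, b.txt}
After op 16 (modify b.txt): modified={a.txt, b.txt} staged={a.txt, b.txt}
After op 17 (git add b.txt): modified={a.txt} staged={a.txt, b.txt}
After op 18 (git reset a.txt): modified={a.txt} staged={b.txt}

Answer: a.txt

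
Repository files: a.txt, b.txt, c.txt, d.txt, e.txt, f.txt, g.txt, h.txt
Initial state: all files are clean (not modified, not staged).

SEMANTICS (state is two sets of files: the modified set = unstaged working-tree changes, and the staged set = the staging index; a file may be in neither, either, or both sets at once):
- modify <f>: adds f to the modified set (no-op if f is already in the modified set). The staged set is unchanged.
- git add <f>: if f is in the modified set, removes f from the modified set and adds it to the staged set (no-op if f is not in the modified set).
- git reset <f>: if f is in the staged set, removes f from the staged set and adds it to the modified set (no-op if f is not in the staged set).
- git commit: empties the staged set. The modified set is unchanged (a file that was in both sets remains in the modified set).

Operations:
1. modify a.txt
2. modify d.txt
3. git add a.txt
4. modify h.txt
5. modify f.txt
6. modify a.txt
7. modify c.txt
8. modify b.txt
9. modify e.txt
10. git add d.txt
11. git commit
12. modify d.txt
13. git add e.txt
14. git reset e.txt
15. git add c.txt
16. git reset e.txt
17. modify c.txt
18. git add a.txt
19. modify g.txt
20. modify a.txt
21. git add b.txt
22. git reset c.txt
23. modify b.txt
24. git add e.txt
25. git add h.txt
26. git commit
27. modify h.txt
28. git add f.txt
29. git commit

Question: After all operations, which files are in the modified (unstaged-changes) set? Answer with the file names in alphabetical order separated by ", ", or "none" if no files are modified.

After op 1 (modify a.txt): modified={a.txt} staged={none}
After op 2 (modify d.txt): modified={a.txt, d.txt} staged={none}
After op 3 (git add a.txt): modified={d.txt} staged={a.txt}
After op 4 (modify h.txt): modified={d.txt, h.txt} staged={a.txt}
After op 5 (modify f.txt): modified={d.txt, f.txt, h.txt} staged={a.txt}
After op 6 (modify a.txt): modified={a.txt, d.txt, f.txt, h.txt} staged={a.txt}
After op 7 (modify c.txt): modified={a.txt, c.txt, d.txt, f.txt, h.txt} staged={a.txt}
After op 8 (modify b.txt): modified={a.txt, b.txt, c.txt, d.txt, f.txt, h.txt} staged={a.txt}
After op 9 (modify e.txt): modified={a.txt, b.txt, c.txt, d.txt, e.txt, f.txt, h.txt} staged={a.txt}
After op 10 (git add d.txt): modified={a.txt, b.txt, c.txt, e.txt, f.txt, h.txt} staged={a.txt, d.txt}
After op 11 (git commit): modified={a.txt, b.txt, c.txt, e.txt, f.txt, h.txt} staged={none}
After op 12 (modify d.txt): modified={a.txt, b.txt, c.txt, d.txt, e.txt, f.txt, h.txt} staged={none}
After op 13 (git add e.txt): modified={a.txt, b.txt, c.txt, d.txt, f.txt, h.txt} staged={e.txt}
After op 14 (git reset e.txt): modified={a.txt, b.txt, c.txt, d.txt, e.txt, f.txt, h.txt} staged={none}
After op 15 (git add c.txt): modified={a.txt, b.txt, d.txt, e.txt, f.txt, h.txt} staged={c.txt}
After op 16 (git reset e.txt): modified={a.txt, b.txt, d.txt, e.txt, f.txt, h.txt} staged={c.txt}
After op 17 (modify c.txt): modified={a.txt, b.txt, c.txt, d.txt, e.txt, f.txt, h.txt} staged={c.txt}
After op 18 (git add a.txt): modified={b.txt, c.txt, d.txt, e.txt, f.txt, h.txt} staged={a.txt, c.txt}
After op 19 (modify g.txt): modified={b.txt, c.txt, d.txt, e.txt, f.txt, g.txt, h.txt} staged={a.txt, c.txt}
After op 20 (modify a.txt): modified={a.txt, b.txt, c.txt, d.txt, e.txt, f.txt, g.txt, h.txt} staged={a.txt, c.txt}
After op 21 (git add b.txt): modified={a.txt, c.txt, d.txt, e.txt, f.txt, g.txt, h.txt} staged={a.txt, b.txt, c.txt}
After op 22 (git reset c.txt): modified={a.txt, c.txt, d.txt, e.txt, f.txt, g.txt, h.txt} staged={a.txt, b.txt}
After op 23 (modify b.txt): modified={a.txt, b.txt, c.txt, d.txt, e.txt, f.txt, g.txt, h.txt} staged={a.txt, b.txt}
After op 24 (git add e.txt): modified={a.txt, b.txt, c.txt, d.txt, f.txt, g.txt, h.txt} staged={a.txt, b.txt, e.txt}
After op 25 (git add h.txt): modified={a.txt, b.txt, c.txt, d.txt, f.txt, g.txt} staged={a.txt, b.txt, e.txt, h.txt}
After op 26 (git commit): modified={a.txt, b.txt, c.txt, d.txt, f.txt, g.txt} staged={none}
After op 27 (modify h.txt): modified={a.txt, b.txt, c.txt, d.txt, f.txt, g.txt, h.txt} staged={none}
After op 28 (git add f.txt): modified={a.txt, b.txt, c.txt, d.txt, g.txt, h.txt} staged={f.txt}
After op 29 (git commit): modified={a.txt, b.txt, c.txt, d.txt, g.txt, h.txt} staged={none}

Answer: a.txt, b.txt, c.txt, d.txt, g.txt, h.txt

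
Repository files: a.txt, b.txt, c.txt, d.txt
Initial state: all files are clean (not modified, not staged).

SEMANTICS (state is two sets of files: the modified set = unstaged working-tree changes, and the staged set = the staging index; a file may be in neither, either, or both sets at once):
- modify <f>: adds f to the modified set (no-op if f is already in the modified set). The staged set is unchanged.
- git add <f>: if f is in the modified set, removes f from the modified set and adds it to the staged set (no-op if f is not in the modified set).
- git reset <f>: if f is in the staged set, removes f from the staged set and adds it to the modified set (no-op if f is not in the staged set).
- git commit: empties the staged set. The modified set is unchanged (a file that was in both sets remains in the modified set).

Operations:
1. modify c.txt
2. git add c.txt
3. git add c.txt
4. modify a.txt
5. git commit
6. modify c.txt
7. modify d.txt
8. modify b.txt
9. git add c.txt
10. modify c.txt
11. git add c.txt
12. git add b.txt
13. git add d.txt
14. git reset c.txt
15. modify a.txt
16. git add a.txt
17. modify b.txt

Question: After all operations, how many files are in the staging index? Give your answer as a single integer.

After op 1 (modify c.txt): modified={c.txt} staged={none}
After op 2 (git add c.txt): modified={none} staged={c.txt}
After op 3 (git add c.txt): modified={none} staged={c.txt}
After op 4 (modify a.txt): modified={a.txt} staged={c.txt}
After op 5 (git commit): modified={a.txt} staged={none}
After op 6 (modify c.txt): modified={a.txt, c.txt} staged={none}
After op 7 (modify d.txt): modified={a.txt, c.txt, d.txt} staged={none}
After op 8 (modify b.txt): modified={a.txt, b.txt, c.txt, d.txt} staged={none}
After op 9 (git add c.txt): modified={a.txt, b.txt, d.txt} staged={c.txt}
After op 10 (modify c.txt): modified={a.txt, b.txt, c.txt, d.txt} staged={c.txt}
After op 11 (git add c.txt): modified={a.txt, b.txt, d.txt} staged={c.txt}
After op 12 (git add b.txt): modified={a.txt, d.txt} staged={b.txt, c.txt}
After op 13 (git add d.txt): modified={a.txt} staged={b.txt, c.txt, d.txt}
After op 14 (git reset c.txt): modified={a.txt, c.txt} staged={b.txt, d.txt}
After op 15 (modify a.txt): modified={a.txt, c.txt} staged={b.txt, d.txt}
After op 16 (git add a.txt): modified={c.txt} staged={a.txt, b.txt, d.txt}
After op 17 (modify b.txt): modified={b.txt, c.txt} staged={a.txt, b.txt, d.txt}
Final staged set: {a.txt, b.txt, d.txt} -> count=3

Answer: 3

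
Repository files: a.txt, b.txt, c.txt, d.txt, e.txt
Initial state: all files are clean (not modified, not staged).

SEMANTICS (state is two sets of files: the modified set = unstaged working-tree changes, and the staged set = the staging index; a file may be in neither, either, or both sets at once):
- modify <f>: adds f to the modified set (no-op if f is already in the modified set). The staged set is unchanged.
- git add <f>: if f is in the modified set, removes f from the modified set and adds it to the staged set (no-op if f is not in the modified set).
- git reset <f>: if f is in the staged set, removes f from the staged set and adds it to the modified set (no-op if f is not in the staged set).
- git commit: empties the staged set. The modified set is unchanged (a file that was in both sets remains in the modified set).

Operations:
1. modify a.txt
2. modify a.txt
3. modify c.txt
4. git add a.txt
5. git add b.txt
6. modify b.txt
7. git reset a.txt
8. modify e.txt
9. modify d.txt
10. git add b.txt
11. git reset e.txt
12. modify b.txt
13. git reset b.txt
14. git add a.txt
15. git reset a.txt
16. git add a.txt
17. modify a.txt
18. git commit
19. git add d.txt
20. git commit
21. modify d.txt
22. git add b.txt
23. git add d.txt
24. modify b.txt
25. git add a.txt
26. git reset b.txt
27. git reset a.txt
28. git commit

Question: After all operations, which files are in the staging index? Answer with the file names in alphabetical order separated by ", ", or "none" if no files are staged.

After op 1 (modify a.txt): modified={a.txt} staged={none}
After op 2 (modify a.txt): modified={a.txt} staged={none}
After op 3 (modify c.txt): modified={a.txt, c.txt} staged={none}
After op 4 (git add a.txt): modified={c.txt} staged={a.txt}
After op 5 (git add b.txt): modified={c.txt} staged={a.txt}
After op 6 (modify b.txt): modified={b.txt, c.txt} staged={a.txt}
After op 7 (git reset a.txt): modified={a.txt, b.txt, c.txt} staged={none}
After op 8 (modify e.txt): modified={a.txt, b.txt, c.txt, e.txt} staged={none}
After op 9 (modify d.txt): modified={a.txt, b.txt, c.txt, d.txt, e.txt} staged={none}
After op 10 (git add b.txt): modified={a.txt, c.txt, d.txt, e.txt} staged={b.txt}
After op 11 (git reset e.txt): modified={a.txt, c.txt, d.txt, e.txt} staged={b.txt}
After op 12 (modify b.txt): modified={a.txt, b.txt, c.txt, d.txt, e.txt} staged={b.txt}
After op 13 (git reset b.txt): modified={a.txt, b.txt, c.txt, d.txt, e.txt} staged={none}
After op 14 (git add a.txt): modified={b.txt, c.txt, d.txt, e.txt} staged={a.txt}
After op 15 (git reset a.txt): modified={a.txt, b.txt, c.txt, d.txt, e.txt} staged={none}
After op 16 (git add a.txt): modified={b.txt, c.txt, d.txt, e.txt} staged={a.txt}
After op 17 (modify a.txt): modified={a.txt, b.txt, c.txt, d.txt, e.txt} staged={a.txt}
After op 18 (git commit): modified={a.txt, b.txt, c.txt, d.txt, e.txt} staged={none}
After op 19 (git add d.txt): modified={a.txt, b.txt, c.txt, e.txt} staged={d.txt}
After op 20 (git commit): modified={a.txt, b.txt, c.txt, e.txt} staged={none}
After op 21 (modify d.txt): modified={a.txt, b.txt, c.txt, d.txt, e.txt} staged={none}
After op 22 (git add b.txt): modified={a.txt, c.txt, d.txt, e.txt} staged={b.txt}
After op 23 (git add d.txt): modified={a.txt, c.txt, e.txt} staged={b.txt, d.txt}
After op 24 (modify b.txt): modified={a.txt, b.txt, c.txt, e.txt} staged={b.txt, d.txt}
After op 25 (git add a.txt): modified={b.txt, c.txt, e.txt} staged={a.txt, b.txt, d.txt}
After op 26 (git reset b.txt): modified={b.txt, c.txt, e.txt} staged={a.txt, d.txt}
After op 27 (git reset a.txt): modified={a.txt, b.txt, c.txt, e.txt} staged={d.txt}
After op 28 (git commit): modified={a.txt, b.txt, c.txt, e.txt} staged={none}

Answer: none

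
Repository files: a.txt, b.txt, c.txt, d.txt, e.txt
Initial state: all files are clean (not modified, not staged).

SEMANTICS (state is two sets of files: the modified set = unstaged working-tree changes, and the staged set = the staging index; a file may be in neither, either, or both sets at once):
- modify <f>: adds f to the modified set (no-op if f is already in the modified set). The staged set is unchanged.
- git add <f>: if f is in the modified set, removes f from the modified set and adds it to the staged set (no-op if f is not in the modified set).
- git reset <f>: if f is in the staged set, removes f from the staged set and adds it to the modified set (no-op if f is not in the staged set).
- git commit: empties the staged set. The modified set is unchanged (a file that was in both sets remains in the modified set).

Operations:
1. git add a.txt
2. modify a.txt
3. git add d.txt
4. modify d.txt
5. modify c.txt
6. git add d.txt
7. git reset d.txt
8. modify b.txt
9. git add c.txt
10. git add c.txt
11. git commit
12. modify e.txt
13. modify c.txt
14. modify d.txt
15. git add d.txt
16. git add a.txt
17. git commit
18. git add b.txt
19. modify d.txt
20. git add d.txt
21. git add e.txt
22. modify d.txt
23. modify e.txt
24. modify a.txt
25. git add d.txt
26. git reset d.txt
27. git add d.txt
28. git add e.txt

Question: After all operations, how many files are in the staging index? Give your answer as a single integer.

Answer: 3

Derivation:
After op 1 (git add a.txt): modified={none} staged={none}
After op 2 (modify a.txt): modified={a.txt} staged={none}
After op 3 (git add d.txt): modified={a.txt} staged={none}
After op 4 (modify d.txt): modified={a.txt, d.txt} staged={none}
After op 5 (modify c.txt): modified={a.txt, c.txt, d.txt} staged={none}
After op 6 (git add d.txt): modified={a.txt, c.txt} staged={d.txt}
After op 7 (git reset d.txt): modified={a.txt, c.txt, d.txt} staged={none}
After op 8 (modify b.txt): modified={a.txt, b.txt, c.txt, d.txt} staged={none}
After op 9 (git add c.txt): modified={a.txt, b.txt, d.txt} staged={c.txt}
After op 10 (git add c.txt): modified={a.txt, b.txt, d.txt} staged={c.txt}
After op 11 (git commit): modified={a.txt, b.txt, d.txt} staged={none}
After op 12 (modify e.txt): modified={a.txt, b.txt, d.txt, e.txt} staged={none}
After op 13 (modify c.txt): modified={a.txt, b.txt, c.txt, d.txt, e.txt} staged={none}
After op 14 (modify d.txt): modified={a.txt, b.txt, c.txt, d.txt, e.txt} staged={none}
After op 15 (git add d.txt): modified={a.txt, b.txt, c.txt, e.txt} staged={d.txt}
After op 16 (git add a.txt): modified={b.txt, c.txt, e.txt} staged={a.txt, d.txt}
After op 17 (git commit): modified={b.txt, c.txt, e.txt} staged={none}
After op 18 (git add b.txt): modified={c.txt, e.txt} staged={b.txt}
After op 19 (modify d.txt): modified={c.txt, d.txt, e.txt} staged={b.txt}
After op 20 (git add d.txt): modified={c.txt, e.txt} staged={b.txt, d.txt}
After op 21 (git add e.txt): modified={c.txt} staged={b.txt, d.txt, e.txt}
After op 22 (modify d.txt): modified={c.txt, d.txt} staged={b.txt, d.txt, e.txt}
After op 23 (modify e.txt): modified={c.txt, d.txt, e.txt} staged={b.txt, d.txt, e.txt}
After op 24 (modify a.txt): modified={a.txt, c.txt, d.txt, e.txt} staged={b.txt, d.txt, e.txt}
After op 25 (git add d.txt): modified={a.txt, c.txt, e.txt} staged={b.txt, d.txt, e.txt}
After op 26 (git reset d.txt): modified={a.txt, c.txt, d.txt, e.txt} staged={b.txt, e.txt}
After op 27 (git add d.txt): modified={a.txt, c.txt, e.txt} staged={b.txt, d.txt, e.txt}
After op 28 (git add e.txt): modified={a.txt, c.txt} staged={b.txt, d.txt, e.txt}
Final staged set: {b.txt, d.txt, e.txt} -> count=3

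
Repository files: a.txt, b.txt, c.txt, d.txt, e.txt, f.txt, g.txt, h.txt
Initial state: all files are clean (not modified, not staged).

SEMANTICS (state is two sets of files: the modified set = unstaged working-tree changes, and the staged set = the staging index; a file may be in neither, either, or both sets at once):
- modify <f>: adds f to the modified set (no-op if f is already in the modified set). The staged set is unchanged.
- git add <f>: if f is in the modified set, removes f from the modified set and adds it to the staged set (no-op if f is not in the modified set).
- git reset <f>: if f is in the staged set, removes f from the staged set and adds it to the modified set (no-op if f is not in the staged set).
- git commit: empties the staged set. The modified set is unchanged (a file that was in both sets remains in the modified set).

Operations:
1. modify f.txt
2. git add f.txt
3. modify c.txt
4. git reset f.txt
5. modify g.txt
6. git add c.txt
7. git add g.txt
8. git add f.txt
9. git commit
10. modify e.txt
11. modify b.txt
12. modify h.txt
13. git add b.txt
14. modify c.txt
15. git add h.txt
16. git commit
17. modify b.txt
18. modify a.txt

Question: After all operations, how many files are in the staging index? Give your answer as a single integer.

After op 1 (modify f.txt): modified={f.txt} staged={none}
After op 2 (git add f.txt): modified={none} staged={f.txt}
After op 3 (modify c.txt): modified={c.txt} staged={f.txt}
After op 4 (git reset f.txt): modified={c.txt, f.txt} staged={none}
After op 5 (modify g.txt): modified={c.txt, f.txt, g.txt} staged={none}
After op 6 (git add c.txt): modified={f.txt, g.txt} staged={c.txt}
After op 7 (git add g.txt): modified={f.txt} staged={c.txt, g.txt}
After op 8 (git add f.txt): modified={none} staged={c.txt, f.txt, g.txt}
After op 9 (git commit): modified={none} staged={none}
After op 10 (modify e.txt): modified={e.txt} staged={none}
After op 11 (modify b.txt): modified={b.txt, e.txt} staged={none}
After op 12 (modify h.txt): modified={b.txt, e.txt, h.txt} staged={none}
After op 13 (git add b.txt): modified={e.txt, h.txt} staged={b.txt}
After op 14 (modify c.txt): modified={c.txt, e.txt, h.txt} staged={b.txt}
After op 15 (git add h.txt): modified={c.txt, e.txt} staged={b.txt, h.txt}
After op 16 (git commit): modified={c.txt, e.txt} staged={none}
After op 17 (modify b.txt): modified={b.txt, c.txt, e.txt} staged={none}
After op 18 (modify a.txt): modified={a.txt, b.txt, c.txt, e.txt} staged={none}
Final staged set: {none} -> count=0

Answer: 0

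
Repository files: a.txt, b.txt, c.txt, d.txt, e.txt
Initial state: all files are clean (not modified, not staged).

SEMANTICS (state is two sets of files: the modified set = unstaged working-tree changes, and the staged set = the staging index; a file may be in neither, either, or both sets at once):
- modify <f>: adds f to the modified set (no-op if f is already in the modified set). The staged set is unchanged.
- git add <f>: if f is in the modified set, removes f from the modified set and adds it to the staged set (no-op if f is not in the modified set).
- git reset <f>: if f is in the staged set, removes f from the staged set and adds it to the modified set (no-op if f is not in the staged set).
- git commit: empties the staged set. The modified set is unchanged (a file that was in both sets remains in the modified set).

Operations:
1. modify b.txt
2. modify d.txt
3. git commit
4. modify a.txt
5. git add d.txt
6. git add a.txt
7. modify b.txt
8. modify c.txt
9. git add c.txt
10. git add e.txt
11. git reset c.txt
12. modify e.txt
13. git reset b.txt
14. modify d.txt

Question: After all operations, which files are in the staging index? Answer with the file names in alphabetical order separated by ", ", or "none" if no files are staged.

After op 1 (modify b.txt): modified={b.txt} staged={none}
After op 2 (modify d.txt): modified={b.txt, d.txt} staged={none}
After op 3 (git commit): modified={b.txt, d.txt} staged={none}
After op 4 (modify a.txt): modified={a.txt, b.txt, d.txt} staged={none}
After op 5 (git add d.txt): modified={a.txt, b.txt} staged={d.txt}
After op 6 (git add a.txt): modified={b.txt} staged={a.txt, d.txt}
After op 7 (modify b.txt): modified={b.txt} staged={a.txt, d.txt}
After op 8 (modify c.txt): modified={b.txt, c.txt} staged={a.txt, d.txt}
After op 9 (git add c.txt): modified={b.txt} staged={a.txt, c.txt, d.txt}
After op 10 (git add e.txt): modified={b.txt} staged={a.txt, c.txt, d.txt}
After op 11 (git reset c.txt): modified={b.txt, c.txt} staged={a.txt, d.txt}
After op 12 (modify e.txt): modified={b.txt, c.txt, e.txt} staged={a.txt, d.txt}
After op 13 (git reset b.txt): modified={b.txt, c.txt, e.txt} staged={a.txt, d.txt}
After op 14 (modify d.txt): modified={b.txt, c.txt, d.txt, e.txt} staged={a.txt, d.txt}

Answer: a.txt, d.txt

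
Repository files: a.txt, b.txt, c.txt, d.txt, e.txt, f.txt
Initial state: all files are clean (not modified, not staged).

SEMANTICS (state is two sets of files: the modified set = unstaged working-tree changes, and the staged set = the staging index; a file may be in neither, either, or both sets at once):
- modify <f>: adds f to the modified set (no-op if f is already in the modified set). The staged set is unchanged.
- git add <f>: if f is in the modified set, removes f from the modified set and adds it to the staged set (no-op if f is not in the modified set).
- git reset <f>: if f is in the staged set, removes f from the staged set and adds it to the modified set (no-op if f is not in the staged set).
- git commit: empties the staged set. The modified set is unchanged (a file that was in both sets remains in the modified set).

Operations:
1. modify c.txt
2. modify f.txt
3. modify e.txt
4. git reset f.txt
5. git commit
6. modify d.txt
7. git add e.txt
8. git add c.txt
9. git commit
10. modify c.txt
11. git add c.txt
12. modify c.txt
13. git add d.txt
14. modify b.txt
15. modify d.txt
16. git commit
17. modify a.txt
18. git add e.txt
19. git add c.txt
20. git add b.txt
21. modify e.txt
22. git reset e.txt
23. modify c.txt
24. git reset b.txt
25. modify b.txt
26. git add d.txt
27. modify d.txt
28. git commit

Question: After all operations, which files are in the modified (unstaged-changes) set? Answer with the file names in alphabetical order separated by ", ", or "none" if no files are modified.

After op 1 (modify c.txt): modified={c.txt} staged={none}
After op 2 (modify f.txt): modified={c.txt, f.txt} staged={none}
After op 3 (modify e.txt): modified={c.txt, e.txt, f.txt} staged={none}
After op 4 (git reset f.txt): modified={c.txt, e.txt, f.txt} staged={none}
After op 5 (git commit): modified={c.txt, e.txt, f.txt} staged={none}
After op 6 (modify d.txt): modified={c.txt, d.txt, e.txt, f.txt} staged={none}
After op 7 (git add e.txt): modified={c.txt, d.txt, f.txt} staged={e.txt}
After op 8 (git add c.txt): modified={d.txt, f.txt} staged={c.txt, e.txt}
After op 9 (git commit): modified={d.txt, f.txt} staged={none}
After op 10 (modify c.txt): modified={c.txt, d.txt, f.txt} staged={none}
After op 11 (git add c.txt): modified={d.txt, f.txt} staged={c.txt}
After op 12 (modify c.txt): modified={c.txt, d.txt, f.txt} staged={c.txt}
After op 13 (git add d.txt): modified={c.txt, f.txt} staged={c.txt, d.txt}
After op 14 (modify b.txt): modified={b.txt, c.txt, f.txt} staged={c.txt, d.txt}
After op 15 (modify d.txt): modified={b.txt, c.txt, d.txt, f.txt} staged={c.txt, d.txt}
After op 16 (git commit): modified={b.txt, c.txt, d.txt, f.txt} staged={none}
After op 17 (modify a.txt): modified={a.txt, b.txt, c.txt, d.txt, f.txt} staged={none}
After op 18 (git add e.txt): modified={a.txt, b.txt, c.txt, d.txt, f.txt} staged={none}
After op 19 (git add c.txt): modified={a.txt, b.txt, d.txt, f.txt} staged={c.txt}
After op 20 (git add b.txt): modified={a.txt, d.txt, f.txt} staged={b.txt, c.txt}
After op 21 (modify e.txt): modified={a.txt, d.txt, e.txt, f.txt} staged={b.txt, c.txt}
After op 22 (git reset e.txt): modified={a.txt, d.txt, e.txt, f.txt} staged={b.txt, c.txt}
After op 23 (modify c.txt): modified={a.txt, c.txt, d.txt, e.txt, f.txt} staged={b.txt, c.txt}
After op 24 (git reset b.txt): modified={a.txt, b.txt, c.txt, d.txt, e.txt, f.txt} staged={c.txt}
After op 25 (modify b.txt): modified={a.txt, b.txt, c.txt, d.txt, e.txt, f.txt} staged={c.txt}
After op 26 (git add d.txt): modified={a.txt, b.txt, c.txt, e.txt, f.txt} staged={c.txt, d.txt}
After op 27 (modify d.txt): modified={a.txt, b.txt, c.txt, d.txt, e.txt, f.txt} staged={c.txt, d.txt}
After op 28 (git commit): modified={a.txt, b.txt, c.txt, d.txt, e.txt, f.txt} staged={none}

Answer: a.txt, b.txt, c.txt, d.txt, e.txt, f.txt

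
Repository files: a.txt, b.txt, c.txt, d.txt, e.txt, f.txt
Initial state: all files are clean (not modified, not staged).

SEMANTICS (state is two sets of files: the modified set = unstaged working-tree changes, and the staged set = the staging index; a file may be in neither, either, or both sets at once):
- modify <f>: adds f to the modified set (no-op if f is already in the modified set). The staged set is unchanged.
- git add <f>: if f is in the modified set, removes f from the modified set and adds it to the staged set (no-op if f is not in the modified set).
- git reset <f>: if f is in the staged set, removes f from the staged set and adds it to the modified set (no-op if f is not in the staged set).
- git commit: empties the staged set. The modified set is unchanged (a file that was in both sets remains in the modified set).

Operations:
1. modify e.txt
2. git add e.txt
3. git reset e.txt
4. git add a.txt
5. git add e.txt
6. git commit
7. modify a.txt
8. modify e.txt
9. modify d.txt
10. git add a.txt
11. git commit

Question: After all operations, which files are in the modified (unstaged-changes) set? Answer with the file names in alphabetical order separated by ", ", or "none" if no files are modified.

After op 1 (modify e.txt): modified={e.txt} staged={none}
After op 2 (git add e.txt): modified={none} staged={e.txt}
After op 3 (git reset e.txt): modified={e.txt} staged={none}
After op 4 (git add a.txt): modified={e.txt} staged={none}
After op 5 (git add e.txt): modified={none} staged={e.txt}
After op 6 (git commit): modified={none} staged={none}
After op 7 (modify a.txt): modified={a.txt} staged={none}
After op 8 (modify e.txt): modified={a.txt, e.txt} staged={none}
After op 9 (modify d.txt): modified={a.txt, d.txt, e.txt} staged={none}
After op 10 (git add a.txt): modified={d.txt, e.txt} staged={a.txt}
After op 11 (git commit): modified={d.txt, e.txt} staged={none}

Answer: d.txt, e.txt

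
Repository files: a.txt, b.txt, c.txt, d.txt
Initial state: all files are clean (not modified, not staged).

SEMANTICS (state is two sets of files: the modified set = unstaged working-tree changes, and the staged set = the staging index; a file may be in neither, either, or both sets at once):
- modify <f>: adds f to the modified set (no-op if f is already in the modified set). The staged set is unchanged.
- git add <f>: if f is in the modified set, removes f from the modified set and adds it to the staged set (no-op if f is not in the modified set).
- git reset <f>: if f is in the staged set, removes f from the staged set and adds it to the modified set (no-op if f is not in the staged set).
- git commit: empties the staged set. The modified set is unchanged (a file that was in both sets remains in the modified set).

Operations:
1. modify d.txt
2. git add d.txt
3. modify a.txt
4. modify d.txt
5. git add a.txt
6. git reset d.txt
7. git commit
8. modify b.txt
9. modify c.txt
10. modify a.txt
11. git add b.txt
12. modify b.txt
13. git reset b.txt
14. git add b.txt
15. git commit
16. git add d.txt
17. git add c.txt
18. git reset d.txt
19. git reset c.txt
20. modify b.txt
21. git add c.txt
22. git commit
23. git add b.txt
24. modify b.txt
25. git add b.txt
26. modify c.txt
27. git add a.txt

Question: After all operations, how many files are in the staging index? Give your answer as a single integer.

Answer: 2

Derivation:
After op 1 (modify d.txt): modified={d.txt} staged={none}
After op 2 (git add d.txt): modified={none} staged={d.txt}
After op 3 (modify a.txt): modified={a.txt} staged={d.txt}
After op 4 (modify d.txt): modified={a.txt, d.txt} staged={d.txt}
After op 5 (git add a.txt): modified={d.txt} staged={a.txt, d.txt}
After op 6 (git reset d.txt): modified={d.txt} staged={a.txt}
After op 7 (git commit): modified={d.txt} staged={none}
After op 8 (modify b.txt): modified={b.txt, d.txt} staged={none}
After op 9 (modify c.txt): modified={b.txt, c.txt, d.txt} staged={none}
After op 10 (modify a.txt): modified={a.txt, b.txt, c.txt, d.txt} staged={none}
After op 11 (git add b.txt): modified={a.txt, c.txt, d.txt} staged={b.txt}
After op 12 (modify b.txt): modified={a.txt, b.txt, c.txt, d.txt} staged={b.txt}
After op 13 (git reset b.txt): modified={a.txt, b.txt, c.txt, d.txt} staged={none}
After op 14 (git add b.txt): modified={a.txt, c.txt, d.txt} staged={b.txt}
After op 15 (git commit): modified={a.txt, c.txt, d.txt} staged={none}
After op 16 (git add d.txt): modified={a.txt, c.txt} staged={d.txt}
After op 17 (git add c.txt): modified={a.txt} staged={c.txt, d.txt}
After op 18 (git reset d.txt): modified={a.txt, d.txt} staged={c.txt}
After op 19 (git reset c.txt): modified={a.txt, c.txt, d.txt} staged={none}
After op 20 (modify b.txt): modified={a.txt, b.txt, c.txt, d.txt} staged={none}
After op 21 (git add c.txt): modified={a.txt, b.txt, d.txt} staged={c.txt}
After op 22 (git commit): modified={a.txt, b.txt, d.txt} staged={none}
After op 23 (git add b.txt): modified={a.txt, d.txt} staged={b.txt}
After op 24 (modify b.txt): modified={a.txt, b.txt, d.txt} staged={b.txt}
After op 25 (git add b.txt): modified={a.txt, d.txt} staged={b.txt}
After op 26 (modify c.txt): modified={a.txt, c.txt, d.txt} staged={b.txt}
After op 27 (git add a.txt): modified={c.txt, d.txt} staged={a.txt, b.txt}
Final staged set: {a.txt, b.txt} -> count=2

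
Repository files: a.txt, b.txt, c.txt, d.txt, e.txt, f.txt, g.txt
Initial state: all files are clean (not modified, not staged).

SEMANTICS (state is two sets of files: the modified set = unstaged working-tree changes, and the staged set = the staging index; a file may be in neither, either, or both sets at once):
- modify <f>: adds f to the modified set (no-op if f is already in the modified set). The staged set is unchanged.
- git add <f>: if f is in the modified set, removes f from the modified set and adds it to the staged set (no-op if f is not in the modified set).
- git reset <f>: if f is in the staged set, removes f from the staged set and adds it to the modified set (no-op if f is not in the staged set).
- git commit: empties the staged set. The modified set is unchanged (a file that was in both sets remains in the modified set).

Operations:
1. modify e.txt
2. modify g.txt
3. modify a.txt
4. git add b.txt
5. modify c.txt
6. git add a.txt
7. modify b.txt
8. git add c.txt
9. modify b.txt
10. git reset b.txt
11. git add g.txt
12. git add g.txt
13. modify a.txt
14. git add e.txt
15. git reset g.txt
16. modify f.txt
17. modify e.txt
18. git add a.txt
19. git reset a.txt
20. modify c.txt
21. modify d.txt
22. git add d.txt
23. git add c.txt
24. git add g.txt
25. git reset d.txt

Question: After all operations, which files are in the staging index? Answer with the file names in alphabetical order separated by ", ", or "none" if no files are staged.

Answer: c.txt, e.txt, g.txt

Derivation:
After op 1 (modify e.txt): modified={e.txt} staged={none}
After op 2 (modify g.txt): modified={e.txt, g.txt} staged={none}
After op 3 (modify a.txt): modified={a.txt, e.txt, g.txt} staged={none}
After op 4 (git add b.txt): modified={a.txt, e.txt, g.txt} staged={none}
After op 5 (modify c.txt): modified={a.txt, c.txt, e.txt, g.txt} staged={none}
After op 6 (git add a.txt): modified={c.txt, e.txt, g.txt} staged={a.txt}
After op 7 (modify b.txt): modified={b.txt, c.txt, e.txt, g.txt} staged={a.txt}
After op 8 (git add c.txt): modified={b.txt, e.txt, g.txt} staged={a.txt, c.txt}
After op 9 (modify b.txt): modified={b.txt, e.txt, g.txt} staged={a.txt, c.txt}
After op 10 (git reset b.txt): modified={b.txt, e.txt, g.txt} staged={a.txt, c.txt}
After op 11 (git add g.txt): modified={b.txt, e.txt} staged={a.txt, c.txt, g.txt}
After op 12 (git add g.txt): modified={b.txt, e.txt} staged={a.txt, c.txt, g.txt}
After op 13 (modify a.txt): modified={a.txt, b.txt, e.txt} staged={a.txt, c.txt, g.txt}
After op 14 (git add e.txt): modified={a.txt, b.txt} staged={a.txt, c.txt, e.txt, g.txt}
After op 15 (git reset g.txt): modified={a.txt, b.txt, g.txt} staged={a.txt, c.txt, e.txt}
After op 16 (modify f.txt): modified={a.txt, b.txt, f.txt, g.txt} staged={a.txt, c.txt, e.txt}
After op 17 (modify e.txt): modified={a.txt, b.txt, e.txt, f.txt, g.txt} staged={a.txt, c.txt, e.txt}
After op 18 (git add a.txt): modified={b.txt, e.txt, f.txt, g.txt} staged={a.txt, c.txt, e.txt}
After op 19 (git reset a.txt): modified={a.txt, b.txt, e.txt, f.txt, g.txt} staged={c.txt, e.txt}
After op 20 (modify c.txt): modified={a.txt, b.txt, c.txt, e.txt, f.txt, g.txt} staged={c.txt, e.txt}
After op 21 (modify d.txt): modified={a.txt, b.txt, c.txt, d.txt, e.txt, f.txt, g.txt} staged={c.txt, e.txt}
After op 22 (git add d.txt): modified={a.txt, b.txt, c.txt, e.txt, f.txt, g.txt} staged={c.txt, d.txt, e.txt}
After op 23 (git add c.txt): modified={a.txt, b.txt, e.txt, f.txt, g.txt} staged={c.txt, d.txt, e.txt}
After op 24 (git add g.txt): modified={a.txt, b.txt, e.txt, f.txt} staged={c.txt, d.txt, e.txt, g.txt}
After op 25 (git reset d.txt): modified={a.txt, b.txt, d.txt, e.txt, f.txt} staged={c.txt, e.txt, g.txt}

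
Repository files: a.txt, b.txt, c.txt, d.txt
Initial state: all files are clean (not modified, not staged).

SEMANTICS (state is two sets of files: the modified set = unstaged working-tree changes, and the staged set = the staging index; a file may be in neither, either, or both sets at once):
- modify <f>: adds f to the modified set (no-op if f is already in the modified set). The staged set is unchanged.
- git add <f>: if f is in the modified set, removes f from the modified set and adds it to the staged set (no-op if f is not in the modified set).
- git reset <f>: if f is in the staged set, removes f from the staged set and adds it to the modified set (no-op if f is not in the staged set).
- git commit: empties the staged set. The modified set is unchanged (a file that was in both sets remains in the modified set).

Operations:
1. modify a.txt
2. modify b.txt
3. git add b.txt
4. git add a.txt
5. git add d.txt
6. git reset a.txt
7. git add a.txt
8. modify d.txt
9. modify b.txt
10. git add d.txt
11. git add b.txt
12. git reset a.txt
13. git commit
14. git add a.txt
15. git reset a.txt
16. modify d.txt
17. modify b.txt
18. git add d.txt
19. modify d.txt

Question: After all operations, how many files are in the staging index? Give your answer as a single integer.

Answer: 1

Derivation:
After op 1 (modify a.txt): modified={a.txt} staged={none}
After op 2 (modify b.txt): modified={a.txt, b.txt} staged={none}
After op 3 (git add b.txt): modified={a.txt} staged={b.txt}
After op 4 (git add a.txt): modified={none} staged={a.txt, b.txt}
After op 5 (git add d.txt): modified={none} staged={a.txt, b.txt}
After op 6 (git reset a.txt): modified={a.txt} staged={b.txt}
After op 7 (git add a.txt): modified={none} staged={a.txt, b.txt}
After op 8 (modify d.txt): modified={d.txt} staged={a.txt, b.txt}
After op 9 (modify b.txt): modified={b.txt, d.txt} staged={a.txt, b.txt}
After op 10 (git add d.txt): modified={b.txt} staged={a.txt, b.txt, d.txt}
After op 11 (git add b.txt): modified={none} staged={a.txt, b.txt, d.txt}
After op 12 (git reset a.txt): modified={a.txt} staged={b.txt, d.txt}
After op 13 (git commit): modified={a.txt} staged={none}
After op 14 (git add a.txt): modified={none} staged={a.txt}
After op 15 (git reset a.txt): modified={a.txt} staged={none}
After op 16 (modify d.txt): modified={a.txt, d.txt} staged={none}
After op 17 (modify b.txt): modified={a.txt, b.txt, d.txt} staged={none}
After op 18 (git add d.txt): modified={a.txt, b.txt} staged={d.txt}
After op 19 (modify d.txt): modified={a.txt, b.txt, d.txt} staged={d.txt}
Final staged set: {d.txt} -> count=1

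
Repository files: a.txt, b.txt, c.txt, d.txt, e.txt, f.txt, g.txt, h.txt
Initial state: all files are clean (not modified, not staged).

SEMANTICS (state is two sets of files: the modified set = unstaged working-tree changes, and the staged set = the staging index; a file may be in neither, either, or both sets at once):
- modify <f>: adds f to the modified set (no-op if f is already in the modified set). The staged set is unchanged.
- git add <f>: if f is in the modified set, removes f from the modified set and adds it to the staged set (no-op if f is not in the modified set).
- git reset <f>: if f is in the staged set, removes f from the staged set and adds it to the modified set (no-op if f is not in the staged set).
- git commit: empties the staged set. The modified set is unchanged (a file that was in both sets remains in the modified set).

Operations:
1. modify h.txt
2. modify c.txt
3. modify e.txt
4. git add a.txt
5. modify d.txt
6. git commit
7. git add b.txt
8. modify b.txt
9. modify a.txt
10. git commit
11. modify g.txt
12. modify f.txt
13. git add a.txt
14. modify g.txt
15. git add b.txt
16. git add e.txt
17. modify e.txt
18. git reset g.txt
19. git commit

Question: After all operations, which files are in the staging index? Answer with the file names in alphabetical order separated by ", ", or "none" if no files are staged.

Answer: none

Derivation:
After op 1 (modify h.txt): modified={h.txt} staged={none}
After op 2 (modify c.txt): modified={c.txt, h.txt} staged={none}
After op 3 (modify e.txt): modified={c.txt, e.txt, h.txt} staged={none}
After op 4 (git add a.txt): modified={c.txt, e.txt, h.txt} staged={none}
After op 5 (modify d.txt): modified={c.txt, d.txt, e.txt, h.txt} staged={none}
After op 6 (git commit): modified={c.txt, d.txt, e.txt, h.txt} staged={none}
After op 7 (git add b.txt): modified={c.txt, d.txt, e.txt, h.txt} staged={none}
After op 8 (modify b.txt): modified={b.txt, c.txt, d.txt, e.txt, h.txt} staged={none}
After op 9 (modify a.txt): modified={a.txt, b.txt, c.txt, d.txt, e.txt, h.txt} staged={none}
After op 10 (git commit): modified={a.txt, b.txt, c.txt, d.txt, e.txt, h.txt} staged={none}
After op 11 (modify g.txt): modified={a.txt, b.txt, c.txt, d.txt, e.txt, g.txt, h.txt} staged={none}
After op 12 (modify f.txt): modified={a.txt, b.txt, c.txt, d.txt, e.txt, f.txt, g.txt, h.txt} staged={none}
After op 13 (git add a.txt): modified={b.txt, c.txt, d.txt, e.txt, f.txt, g.txt, h.txt} staged={a.txt}
After op 14 (modify g.txt): modified={b.txt, c.txt, d.txt, e.txt, f.txt, g.txt, h.txt} staged={a.txt}
After op 15 (git add b.txt): modified={c.txt, d.txt, e.txt, f.txt, g.txt, h.txt} staged={a.txt, b.txt}
After op 16 (git add e.txt): modified={c.txt, d.txt, f.txt, g.txt, h.txt} staged={a.txt, b.txt, e.txt}
After op 17 (modify e.txt): modified={c.txt, d.txt, e.txt, f.txt, g.txt, h.txt} staged={a.txt, b.txt, e.txt}
After op 18 (git reset g.txt): modified={c.txt, d.txt, e.txt, f.txt, g.txt, h.txt} staged={a.txt, b.txt, e.txt}
After op 19 (git commit): modified={c.txt, d.txt, e.txt, f.txt, g.txt, h.txt} staged={none}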